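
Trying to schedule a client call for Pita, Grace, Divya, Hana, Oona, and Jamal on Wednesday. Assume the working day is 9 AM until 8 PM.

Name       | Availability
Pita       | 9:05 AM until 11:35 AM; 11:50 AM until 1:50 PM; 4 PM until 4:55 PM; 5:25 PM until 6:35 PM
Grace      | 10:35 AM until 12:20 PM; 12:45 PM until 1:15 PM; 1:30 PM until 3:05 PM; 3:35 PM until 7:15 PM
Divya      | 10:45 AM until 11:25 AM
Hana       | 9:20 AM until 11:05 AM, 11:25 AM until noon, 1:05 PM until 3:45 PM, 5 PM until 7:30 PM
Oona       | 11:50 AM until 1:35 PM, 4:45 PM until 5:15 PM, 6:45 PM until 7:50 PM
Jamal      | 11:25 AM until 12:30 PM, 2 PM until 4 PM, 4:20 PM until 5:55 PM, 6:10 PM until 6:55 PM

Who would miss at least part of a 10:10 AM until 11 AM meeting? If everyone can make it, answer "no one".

Pita: free for 10:10-11:00. Grace: not fully free for 10:10-11:00. Divya: not fully free for 10:10-11:00. Hana: free for 10:10-11:00. Oona: not fully free for 10:10-11:00. Jamal: not fully free for 10:10-11:00.

Divya, Grace, Jamal, Oona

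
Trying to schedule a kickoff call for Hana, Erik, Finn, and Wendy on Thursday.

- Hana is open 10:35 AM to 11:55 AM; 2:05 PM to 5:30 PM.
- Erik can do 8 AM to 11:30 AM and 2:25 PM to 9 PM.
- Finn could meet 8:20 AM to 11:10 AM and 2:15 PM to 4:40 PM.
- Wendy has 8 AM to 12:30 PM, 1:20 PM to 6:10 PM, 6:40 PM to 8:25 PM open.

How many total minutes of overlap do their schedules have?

Hana ∩ Erik: 10:35-11:30, 14:25-17:30.
Hana ∩ Erik ∩ Finn: 10:35-11:10, 14:25-16:40.
Hana ∩ Erik ∩ Finn ∩ Wendy: 10:35-11:10, 14:25-16:40.
Those are the intersection windows.
Summing the common windows: 35 + 135 = 170 minutes.

170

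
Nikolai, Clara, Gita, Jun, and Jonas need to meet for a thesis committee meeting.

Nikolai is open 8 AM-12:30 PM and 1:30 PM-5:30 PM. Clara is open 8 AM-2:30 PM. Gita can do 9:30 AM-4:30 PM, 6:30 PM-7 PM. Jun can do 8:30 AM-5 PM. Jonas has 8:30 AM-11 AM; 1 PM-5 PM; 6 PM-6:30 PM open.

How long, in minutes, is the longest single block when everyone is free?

Nikolai ∩ Clara: 08:00-12:30, 13:30-14:30.
Nikolai ∩ Clara ∩ Gita: 09:30-12:30, 13:30-14:30.
Nikolai ∩ Clara ∩ Gita ∩ Jun: 09:30-12:30, 13:30-14:30.
Nikolai ∩ Clara ∩ Gita ∩ Jun ∩ Jonas: 09:30-11:00, 13:30-14:30.
The longest is 09:30-11:00 at 90 minutes.

90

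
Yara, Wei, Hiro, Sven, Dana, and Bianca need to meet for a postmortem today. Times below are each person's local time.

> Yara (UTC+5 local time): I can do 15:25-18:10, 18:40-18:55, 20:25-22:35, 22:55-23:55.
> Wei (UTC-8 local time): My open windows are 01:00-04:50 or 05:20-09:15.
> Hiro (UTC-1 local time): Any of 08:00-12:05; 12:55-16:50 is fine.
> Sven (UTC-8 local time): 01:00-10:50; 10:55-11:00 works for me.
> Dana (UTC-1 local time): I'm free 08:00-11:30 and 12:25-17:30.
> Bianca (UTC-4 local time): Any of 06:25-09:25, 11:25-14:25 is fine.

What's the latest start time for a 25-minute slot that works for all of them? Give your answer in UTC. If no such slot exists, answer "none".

16:50

Yara in UTC: 10:25-13:10, 13:40-13:55, 15:25-17:35, 17:55-18:55 (subtract 5h to convert from UTC+5).
Wei in UTC: 09:00-12:50, 13:20-17:15 (add 8h to convert from UTC-8).
Hiro in UTC: 09:00-13:05, 13:55-17:50 (add 1h to convert from UTC-1).
Sven in UTC: 09:00-18:50, 18:55-19:00 (add 8h to convert from UTC-8).
Dana in UTC: 09:00-12:30, 13:25-18:30 (add 1h to convert from UTC-1).
Bianca in UTC: 10:25-13:25, 15:25-18:25 (add 4h to convert from UTC-4).
Yara ∩ Wei: 10:25-12:50, 13:40-13:55, 15:25-17:15.
Yara ∩ Wei ∩ Hiro: 10:25-12:50, 15:25-17:15.
Yara ∩ Wei ∩ Hiro ∩ Sven: 10:25-12:50, 15:25-17:15.
Yara ∩ Wei ∩ Hiro ∩ Sven ∩ Dana: 10:25-12:30, 15:25-17:15.
Yara ∩ Wei ∩ Hiro ∩ Sven ∩ Dana ∩ Bianca: 10:25-12:30, 15:25-17:15.
The last common window of at least 25 minutes is 15:25-17:15; a 25-minute meeting can start as late as 16:50 and still end by 17:15.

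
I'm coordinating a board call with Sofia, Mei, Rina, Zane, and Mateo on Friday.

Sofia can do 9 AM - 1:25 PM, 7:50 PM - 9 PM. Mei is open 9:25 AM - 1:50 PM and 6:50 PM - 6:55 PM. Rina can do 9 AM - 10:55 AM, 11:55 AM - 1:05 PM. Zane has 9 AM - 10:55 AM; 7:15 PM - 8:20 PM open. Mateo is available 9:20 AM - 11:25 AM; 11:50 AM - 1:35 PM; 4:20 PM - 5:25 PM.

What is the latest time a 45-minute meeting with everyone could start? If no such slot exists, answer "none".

Sofia ∩ Mei: 09:25-13:25.
Sofia ∩ Mei ∩ Rina: 09:25-10:55, 11:55-13:05.
Sofia ∩ Mei ∩ Rina ∩ Zane: 09:25-10:55.
Sofia ∩ Mei ∩ Rina ∩ Zane ∩ Mateo: 09:25-10:55.
The last common window of at least 45 minutes is 09:25-10:55; a 45-minute meeting can start as late as 10:10 and still end by 10:55.

10:10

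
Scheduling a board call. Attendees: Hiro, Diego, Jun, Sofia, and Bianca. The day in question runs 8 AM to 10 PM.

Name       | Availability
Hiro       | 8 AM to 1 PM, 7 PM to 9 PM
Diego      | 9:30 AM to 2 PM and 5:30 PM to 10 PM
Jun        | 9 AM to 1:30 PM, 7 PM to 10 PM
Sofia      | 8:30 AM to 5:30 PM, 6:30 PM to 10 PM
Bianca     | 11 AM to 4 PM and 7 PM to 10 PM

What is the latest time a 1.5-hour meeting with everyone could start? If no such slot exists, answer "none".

Hiro ∩ Diego: 09:30-13:00, 19:00-21:00.
Hiro ∩ Diego ∩ Jun: 09:30-13:00, 19:00-21:00.
Hiro ∩ Diego ∩ Jun ∩ Sofia: 09:30-13:00, 19:00-21:00.
Hiro ∩ Diego ∩ Jun ∩ Sofia ∩ Bianca: 11:00-13:00, 19:00-21:00.
The last common window of at least 90 minutes is 19:00-21:00; a 90-minute meeting can start as late as 19:30 and still end by 21:00.

19:30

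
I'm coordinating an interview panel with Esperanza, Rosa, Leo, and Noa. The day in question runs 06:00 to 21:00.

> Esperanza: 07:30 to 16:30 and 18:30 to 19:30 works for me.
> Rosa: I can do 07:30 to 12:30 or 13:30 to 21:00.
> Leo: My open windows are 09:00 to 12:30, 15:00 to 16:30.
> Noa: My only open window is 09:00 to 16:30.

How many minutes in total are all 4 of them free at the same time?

Esperanza ∩ Rosa: 07:30-12:30, 13:30-16:30, 18:30-19:30.
Esperanza ∩ Rosa ∩ Leo: 09:00-12:30, 15:00-16:30.
Esperanza ∩ Rosa ∩ Leo ∩ Noa: 09:00-12:30, 15:00-16:30.
So the common availability across everyone is 09:00-12:30, 15:00-16:30.
Summing the common windows: 210 + 90 = 300 minutes.

300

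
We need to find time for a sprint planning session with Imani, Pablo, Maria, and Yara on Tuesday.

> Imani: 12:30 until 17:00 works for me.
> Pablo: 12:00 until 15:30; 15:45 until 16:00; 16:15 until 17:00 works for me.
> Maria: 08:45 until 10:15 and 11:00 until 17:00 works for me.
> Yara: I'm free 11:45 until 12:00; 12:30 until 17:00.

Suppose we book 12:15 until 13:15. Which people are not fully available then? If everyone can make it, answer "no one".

Imani: not fully free for 12:15-13:15. Pablo: free for 12:15-13:15. Maria: free for 12:15-13:15. Yara: not fully free for 12:15-13:15.

Imani, Yara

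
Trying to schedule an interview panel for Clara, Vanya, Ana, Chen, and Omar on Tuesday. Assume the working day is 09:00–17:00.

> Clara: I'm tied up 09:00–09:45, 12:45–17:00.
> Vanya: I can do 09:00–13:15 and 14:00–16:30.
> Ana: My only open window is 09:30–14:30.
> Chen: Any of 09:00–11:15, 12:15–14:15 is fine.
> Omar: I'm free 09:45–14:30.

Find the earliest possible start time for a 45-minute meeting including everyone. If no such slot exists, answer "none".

09:45

Clara free: 09:45-12:45 (invert busy blocks within the working day).
Vanya free: 09:00-13:15, 14:00-16:30.
Ana free: 09:30-14:30.
Chen free: 09:00-11:15, 12:15-14:15.
Omar free: 09:45-14:30.
Clara ∩ Vanya: 09:45-12:45.
Clara ∩ Vanya ∩ Ana: 09:45-12:45.
Clara ∩ Vanya ∩ Ana ∩ Chen: 09:45-11:15, 12:15-12:45.
Clara ∩ Vanya ∩ Ana ∩ Chen ∩ Omar: 09:45-11:15, 12:15-12:45.
The first common window of at least 45 minutes is 09:45-11:15, so the earliest start is 09:45.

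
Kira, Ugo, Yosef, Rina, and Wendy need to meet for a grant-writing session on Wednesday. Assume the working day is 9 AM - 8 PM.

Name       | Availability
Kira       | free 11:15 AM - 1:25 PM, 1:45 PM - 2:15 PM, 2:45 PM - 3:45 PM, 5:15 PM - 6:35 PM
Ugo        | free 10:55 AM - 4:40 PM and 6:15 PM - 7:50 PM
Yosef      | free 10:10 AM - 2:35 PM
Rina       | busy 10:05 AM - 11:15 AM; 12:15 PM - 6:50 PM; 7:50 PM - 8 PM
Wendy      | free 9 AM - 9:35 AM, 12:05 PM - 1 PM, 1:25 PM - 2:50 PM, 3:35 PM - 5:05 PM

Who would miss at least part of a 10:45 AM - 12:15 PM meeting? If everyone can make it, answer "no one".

Kira, Rina, Ugo, Wendy

Kira free: 11:15-13:25, 13:45-14:15, 14:45-15:45, 17:15-18:35.
Ugo free: 10:55-16:40, 18:15-19:50.
Yosef free: 10:10-14:35.
Rina free: 09:00-10:05, 11:15-12:15, 18:50-19:50 (invert busy blocks within the working day).
Wendy free: 09:00-09:35, 12:05-13:00, 13:25-14:50, 15:35-17:05.
Kira: not fully free for 10:45-12:15. Ugo: not fully free for 10:45-12:15. Yosef: free for 10:45-12:15. Rina: not fully free for 10:45-12:15. Wendy: not fully free for 10:45-12:15.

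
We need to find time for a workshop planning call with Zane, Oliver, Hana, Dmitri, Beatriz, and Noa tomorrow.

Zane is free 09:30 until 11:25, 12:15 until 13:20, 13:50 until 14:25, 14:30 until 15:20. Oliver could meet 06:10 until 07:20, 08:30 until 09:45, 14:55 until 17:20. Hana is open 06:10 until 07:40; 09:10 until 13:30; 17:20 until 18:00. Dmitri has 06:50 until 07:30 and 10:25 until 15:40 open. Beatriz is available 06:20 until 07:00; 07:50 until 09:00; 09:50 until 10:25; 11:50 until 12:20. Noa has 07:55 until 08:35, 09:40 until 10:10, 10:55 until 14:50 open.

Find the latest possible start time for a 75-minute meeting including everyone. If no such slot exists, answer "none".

Zane ∩ Oliver: 09:30-09:45, 14:55-15:20.
Zane ∩ Oliver ∩ Hana: 09:30-09:45.
Zane ∩ Oliver ∩ Hana ∩ Dmitri: ∅.
Zane ∩ Oliver ∩ Hana ∩ Dmitri ∩ Beatriz: ∅.
Zane ∩ Oliver ∩ Hana ∩ Dmitri ∩ Beatriz ∩ Noa: ∅.
There is no time when everyone is free.
No common window is at least 75 minutes long.

none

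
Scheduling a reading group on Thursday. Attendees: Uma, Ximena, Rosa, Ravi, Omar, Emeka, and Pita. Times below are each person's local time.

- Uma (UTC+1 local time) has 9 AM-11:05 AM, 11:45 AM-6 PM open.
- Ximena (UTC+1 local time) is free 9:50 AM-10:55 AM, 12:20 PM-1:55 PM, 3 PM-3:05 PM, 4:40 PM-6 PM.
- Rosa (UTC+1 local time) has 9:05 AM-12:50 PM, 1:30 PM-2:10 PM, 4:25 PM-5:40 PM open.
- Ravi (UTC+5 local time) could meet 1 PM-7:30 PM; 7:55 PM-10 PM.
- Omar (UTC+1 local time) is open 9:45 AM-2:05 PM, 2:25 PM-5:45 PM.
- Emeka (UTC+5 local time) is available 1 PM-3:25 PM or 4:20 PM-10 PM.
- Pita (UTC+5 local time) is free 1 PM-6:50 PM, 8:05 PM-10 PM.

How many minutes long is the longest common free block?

Uma in UTC: 08:00-10:05, 10:45-17:00 (subtract 1h to convert from UTC+1).
Ximena in UTC: 08:50-09:55, 11:20-12:55, 14:00-14:05, 15:40-17:00 (subtract 1h to convert from UTC+1).
Rosa in UTC: 08:05-11:50, 12:30-13:10, 15:25-16:40 (subtract 1h to convert from UTC+1).
Ravi in UTC: 08:00-14:30, 14:55-17:00 (subtract 5h to convert from UTC+5).
Omar in UTC: 08:45-13:05, 13:25-16:45 (subtract 1h to convert from UTC+1).
Emeka in UTC: 08:00-10:25, 11:20-17:00 (subtract 5h to convert from UTC+5).
Pita in UTC: 08:00-13:50, 15:05-17:00 (subtract 5h to convert from UTC+5).
Uma ∩ Ximena: 08:50-09:55, 11:20-12:55, 14:00-14:05, 15:40-17:00.
Uma ∩ Ximena ∩ Rosa: 08:50-09:55, 11:20-11:50, 12:30-12:55, 15:40-16:40.
Uma ∩ Ximena ∩ Rosa ∩ Ravi: 08:50-09:55, 11:20-11:50, 12:30-12:55, 15:40-16:40.
Uma ∩ Ximena ∩ Rosa ∩ Ravi ∩ Omar: 08:50-09:55, 11:20-11:50, 12:30-12:55, 15:40-16:40.
Uma ∩ Ximena ∩ Rosa ∩ Ravi ∩ Omar ∩ Emeka: 08:50-09:55, 11:20-11:50, 12:30-12:55, 15:40-16:40.
Uma ∩ Ximena ∩ Rosa ∩ Ravi ∩ Omar ∩ Emeka ∩ Pita: 08:50-09:55, 11:20-11:50, 12:30-12:55, 15:40-16:40.
The longest is 08:50-09:55 at 65 minutes.

65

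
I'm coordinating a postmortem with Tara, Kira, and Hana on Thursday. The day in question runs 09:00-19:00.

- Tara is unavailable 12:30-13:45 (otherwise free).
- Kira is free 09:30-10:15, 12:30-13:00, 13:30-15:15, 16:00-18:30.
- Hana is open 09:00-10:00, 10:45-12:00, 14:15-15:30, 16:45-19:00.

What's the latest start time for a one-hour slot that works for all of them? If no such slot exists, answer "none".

17:30

Tara free: 09:00-12:30, 13:45-19:00 (invert busy blocks within the working day).
Kira free: 09:30-10:15, 12:30-13:00, 13:30-15:15, 16:00-18:30.
Hana free: 09:00-10:00, 10:45-12:00, 14:15-15:30, 16:45-19:00.
Tara ∩ Kira: 09:30-10:15, 13:45-15:15, 16:00-18:30.
Tara ∩ Kira ∩ Hana: 09:30-10:00, 14:15-15:15, 16:45-18:30.
So the common availability across everyone is 09:30-10:00, 14:15-15:15, 16:45-18:30.
The last common window of at least 60 minutes is 16:45-18:30; a 60-minute meeting can start as late as 17:30 and still end by 18:30.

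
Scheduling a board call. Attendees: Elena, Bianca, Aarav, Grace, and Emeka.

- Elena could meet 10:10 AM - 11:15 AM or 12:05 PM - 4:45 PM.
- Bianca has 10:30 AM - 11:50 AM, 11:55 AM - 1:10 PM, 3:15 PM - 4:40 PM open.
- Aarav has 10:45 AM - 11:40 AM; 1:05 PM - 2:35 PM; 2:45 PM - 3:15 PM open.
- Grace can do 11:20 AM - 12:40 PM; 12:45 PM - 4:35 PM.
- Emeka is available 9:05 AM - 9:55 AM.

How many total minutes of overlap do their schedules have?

0

Elena ∩ Bianca: 10:30-11:15, 12:05-13:10, 15:15-16:40.
Elena ∩ Bianca ∩ Aarav: 10:45-11:15, 13:05-13:10.
Elena ∩ Bianca ∩ Aarav ∩ Grace: 13:05-13:10.
Elena ∩ Bianca ∩ Aarav ∩ Grace ∩ Emeka: ∅.
There is no time when everyone is free.
There is no common window, so the total is 0 minutes.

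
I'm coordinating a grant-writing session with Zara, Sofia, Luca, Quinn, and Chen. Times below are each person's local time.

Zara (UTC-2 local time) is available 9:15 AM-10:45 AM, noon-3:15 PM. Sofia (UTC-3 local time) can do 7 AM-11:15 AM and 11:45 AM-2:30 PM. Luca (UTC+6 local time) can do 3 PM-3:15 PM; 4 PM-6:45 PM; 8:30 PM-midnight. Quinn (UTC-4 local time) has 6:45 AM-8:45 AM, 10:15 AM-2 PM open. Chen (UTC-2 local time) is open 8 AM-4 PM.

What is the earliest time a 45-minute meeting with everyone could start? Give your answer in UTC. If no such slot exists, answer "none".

11:15

Zara in UTC: 11:15-12:45, 14:00-17:15 (add 2h to convert from UTC-2).
Sofia in UTC: 10:00-14:15, 14:45-17:30 (add 3h to convert from UTC-3).
Luca in UTC: 09:00-09:15, 10:00-12:45, 14:30-18:00 (subtract 6h to convert from UTC+6).
Quinn in UTC: 10:45-12:45, 14:15-18:00 (add 4h to convert from UTC-4).
Chen in UTC: 10:00-18:00 (add 2h to convert from UTC-2).
Zara ∩ Sofia: 11:15-12:45, 14:00-14:15, 14:45-17:15.
Zara ∩ Sofia ∩ Luca: 11:15-12:45, 14:45-17:15.
Zara ∩ Sofia ∩ Luca ∩ Quinn: 11:15-12:45, 14:45-17:15.
Zara ∩ Sofia ∩ Luca ∩ Quinn ∩ Chen: 11:15-12:45, 14:45-17:15.
Those are the intersection windows.
The first common window of at least 45 minutes is 11:15-12:45, so the earliest start is 11:15.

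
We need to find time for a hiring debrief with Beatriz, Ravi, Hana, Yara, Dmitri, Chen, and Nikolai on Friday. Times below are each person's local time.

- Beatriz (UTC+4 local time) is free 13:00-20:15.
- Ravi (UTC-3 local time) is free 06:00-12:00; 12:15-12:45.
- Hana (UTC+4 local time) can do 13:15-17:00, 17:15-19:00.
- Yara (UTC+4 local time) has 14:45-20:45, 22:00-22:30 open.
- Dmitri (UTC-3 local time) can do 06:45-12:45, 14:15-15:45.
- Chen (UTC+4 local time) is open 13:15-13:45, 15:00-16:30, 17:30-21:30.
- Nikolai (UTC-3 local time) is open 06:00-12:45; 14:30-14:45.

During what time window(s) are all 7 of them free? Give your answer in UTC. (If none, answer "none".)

11:00-12:30, 13:30-15:00

Beatriz in UTC: 09:00-16:15 (subtract 4h to convert from UTC+4).
Ravi in UTC: 09:00-15:00, 15:15-15:45 (add 3h to convert from UTC-3).
Hana in UTC: 09:15-13:00, 13:15-15:00 (subtract 4h to convert from UTC+4).
Yara in UTC: 10:45-16:45, 18:00-18:30 (subtract 4h to convert from UTC+4).
Dmitri in UTC: 09:45-15:45, 17:15-18:45 (add 3h to convert from UTC-3).
Chen in UTC: 09:15-09:45, 11:00-12:30, 13:30-17:30 (subtract 4h to convert from UTC+4).
Nikolai in UTC: 09:00-15:45, 17:30-17:45 (add 3h to convert from UTC-3).
Beatriz ∩ Ravi: 09:00-15:00, 15:15-15:45.
Beatriz ∩ Ravi ∩ Hana: 09:15-13:00, 13:15-15:00.
Beatriz ∩ Ravi ∩ Hana ∩ Yara: 10:45-13:00, 13:15-15:00.
Beatriz ∩ Ravi ∩ Hana ∩ Yara ∩ Dmitri: 10:45-13:00, 13:15-15:00.
Beatriz ∩ Ravi ∩ Hana ∩ Yara ∩ Dmitri ∩ Chen: 11:00-12:30, 13:30-15:00.
Beatriz ∩ Ravi ∩ Hana ∩ Yara ∩ Dmitri ∩ Chen ∩ Nikolai: 11:00-12:30, 13:30-15:00.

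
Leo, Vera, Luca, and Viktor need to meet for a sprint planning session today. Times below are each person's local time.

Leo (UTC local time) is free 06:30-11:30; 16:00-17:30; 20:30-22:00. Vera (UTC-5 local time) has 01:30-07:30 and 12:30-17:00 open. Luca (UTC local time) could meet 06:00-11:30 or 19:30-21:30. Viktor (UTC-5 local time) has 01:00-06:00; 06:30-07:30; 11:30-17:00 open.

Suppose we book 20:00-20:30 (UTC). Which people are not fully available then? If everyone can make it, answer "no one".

Leo in UTC: 06:30-11:30, 16:00-17:30, 20:30-22:00.
Vera in UTC: 06:30-12:30, 17:30-22:00 (add 5h to convert from UTC-5).
Luca in UTC: 06:00-11:30, 19:30-21:30.
Viktor in UTC: 06:00-11:00, 11:30-12:30, 16:30-22:00 (add 5h to convert from UTC-5).
Leo: not fully free for 20:00-20:30. Vera: free for 20:00-20:30. Luca: free for 20:00-20:30. Viktor: free for 20:00-20:30.

Leo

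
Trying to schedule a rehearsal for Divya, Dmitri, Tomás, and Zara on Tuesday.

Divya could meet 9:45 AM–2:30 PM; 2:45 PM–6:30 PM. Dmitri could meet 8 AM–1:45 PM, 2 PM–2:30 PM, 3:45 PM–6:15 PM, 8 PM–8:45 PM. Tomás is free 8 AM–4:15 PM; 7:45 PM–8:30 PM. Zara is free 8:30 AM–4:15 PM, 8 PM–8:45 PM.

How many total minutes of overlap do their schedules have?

Divya ∩ Dmitri: 09:45-13:45, 14:00-14:30, 15:45-18:15.
Divya ∩ Dmitri ∩ Tomás: 09:45-13:45, 14:00-14:30, 15:45-16:15.
Divya ∩ Dmitri ∩ Tomás ∩ Zara: 09:45-13:45, 14:00-14:30, 15:45-16:15.
So the common availability across everyone is 09:45-13:45, 14:00-14:30, 15:45-16:15.
Summing the common windows: 240 + 30 + 30 = 300 minutes.

300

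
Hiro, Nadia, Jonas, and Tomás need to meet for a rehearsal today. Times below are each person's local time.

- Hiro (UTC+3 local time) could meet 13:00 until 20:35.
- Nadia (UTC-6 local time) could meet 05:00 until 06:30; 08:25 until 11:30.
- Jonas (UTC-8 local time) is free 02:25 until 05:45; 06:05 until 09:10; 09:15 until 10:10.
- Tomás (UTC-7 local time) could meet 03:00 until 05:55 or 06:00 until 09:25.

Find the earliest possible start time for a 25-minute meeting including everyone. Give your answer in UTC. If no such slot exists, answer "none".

11:00

Hiro in UTC: 10:00-17:35 (subtract 3h to convert from UTC+3).
Nadia in UTC: 11:00-12:30, 14:25-17:30 (add 6h to convert from UTC-6).
Jonas in UTC: 10:25-13:45, 14:05-17:10, 17:15-18:10 (add 8h to convert from UTC-8).
Tomás in UTC: 10:00-12:55, 13:00-16:25 (add 7h to convert from UTC-7).
Hiro ∩ Nadia: 11:00-12:30, 14:25-17:30.
Hiro ∩ Nadia ∩ Jonas: 11:00-12:30, 14:25-17:10, 17:15-17:30.
Hiro ∩ Nadia ∩ Jonas ∩ Tomás: 11:00-12:30, 14:25-16:25.
The first common window of at least 25 minutes is 11:00-12:30, so the earliest start is 11:00.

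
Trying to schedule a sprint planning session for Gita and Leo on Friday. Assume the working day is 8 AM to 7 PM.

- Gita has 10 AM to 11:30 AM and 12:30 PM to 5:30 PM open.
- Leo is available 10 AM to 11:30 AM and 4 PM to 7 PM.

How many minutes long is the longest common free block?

Gita ∩ Leo: 10:00-11:30, 16:00-17:30.
The longest is 10:00-11:30 at 90 minutes.

90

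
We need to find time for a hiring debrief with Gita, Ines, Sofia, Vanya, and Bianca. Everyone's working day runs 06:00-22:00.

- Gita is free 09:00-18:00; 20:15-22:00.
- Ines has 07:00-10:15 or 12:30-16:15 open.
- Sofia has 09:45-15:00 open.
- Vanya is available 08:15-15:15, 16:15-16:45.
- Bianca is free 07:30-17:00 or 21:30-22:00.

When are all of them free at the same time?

Gita ∩ Ines: 09:00-10:15, 12:30-16:15.
Gita ∩ Ines ∩ Sofia: 09:45-10:15, 12:30-15:00.
Gita ∩ Ines ∩ Sofia ∩ Vanya: 09:45-10:15, 12:30-15:00.
Gita ∩ Ines ∩ Sofia ∩ Vanya ∩ Bianca: 09:45-10:15, 12:30-15:00.

09:45-10:15, 12:30-15:00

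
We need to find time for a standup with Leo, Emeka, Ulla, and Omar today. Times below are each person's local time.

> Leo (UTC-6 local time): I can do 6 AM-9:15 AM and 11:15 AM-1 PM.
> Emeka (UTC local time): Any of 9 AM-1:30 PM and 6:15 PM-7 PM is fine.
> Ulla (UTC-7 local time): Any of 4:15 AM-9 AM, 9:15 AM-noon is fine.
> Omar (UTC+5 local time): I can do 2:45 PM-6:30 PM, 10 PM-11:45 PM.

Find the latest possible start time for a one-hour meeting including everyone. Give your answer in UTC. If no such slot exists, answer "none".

Leo in UTC: 12:00-15:15, 17:15-19:00 (add 6h to convert from UTC-6).
Emeka in UTC: 09:00-13:30, 18:15-19:00.
Ulla in UTC: 11:15-16:00, 16:15-19:00 (add 7h to convert from UTC-7).
Omar in UTC: 09:45-13:30, 17:00-18:45 (subtract 5h to convert from UTC+5).
Leo ∩ Emeka: 12:00-13:30, 18:15-19:00.
Leo ∩ Emeka ∩ Ulla: 12:00-13:30, 18:15-19:00.
Leo ∩ Emeka ∩ Ulla ∩ Omar: 12:00-13:30, 18:15-18:45.
The last common window of at least 60 minutes is 12:00-13:30; a 60-minute meeting can start as late as 12:30 and still end by 13:30.

12:30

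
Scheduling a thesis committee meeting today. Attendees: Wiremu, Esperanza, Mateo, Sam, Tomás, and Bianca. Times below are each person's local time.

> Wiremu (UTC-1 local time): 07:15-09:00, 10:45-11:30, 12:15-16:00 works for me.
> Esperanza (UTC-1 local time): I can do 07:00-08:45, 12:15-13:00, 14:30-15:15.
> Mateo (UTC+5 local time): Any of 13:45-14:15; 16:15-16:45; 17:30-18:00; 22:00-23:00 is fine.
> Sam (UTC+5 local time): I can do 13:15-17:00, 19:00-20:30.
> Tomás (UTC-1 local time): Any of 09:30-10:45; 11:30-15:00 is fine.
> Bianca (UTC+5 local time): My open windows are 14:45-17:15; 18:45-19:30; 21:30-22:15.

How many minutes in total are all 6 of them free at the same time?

0

Wiremu in UTC: 08:15-10:00, 11:45-12:30, 13:15-17:00 (add 1h to convert from UTC-1).
Esperanza in UTC: 08:00-09:45, 13:15-14:00, 15:30-16:15 (add 1h to convert from UTC-1).
Mateo in UTC: 08:45-09:15, 11:15-11:45, 12:30-13:00, 17:00-18:00 (subtract 5h to convert from UTC+5).
Sam in UTC: 08:15-12:00, 14:00-15:30 (subtract 5h to convert from UTC+5).
Tomás in UTC: 10:30-11:45, 12:30-16:00 (add 1h to convert from UTC-1).
Bianca in UTC: 09:45-12:15, 13:45-14:30, 16:30-17:15 (subtract 5h to convert from UTC+5).
Wiremu ∩ Esperanza: 08:15-09:45, 13:15-14:00, 15:30-16:15.
Wiremu ∩ Esperanza ∩ Mateo: 08:45-09:15.
Wiremu ∩ Esperanza ∩ Mateo ∩ Sam: 08:45-09:15.
Wiremu ∩ Esperanza ∩ Mateo ∩ Sam ∩ Tomás: ∅.
Wiremu ∩ Esperanza ∩ Mateo ∩ Sam ∩ Tomás ∩ Bianca: ∅.
There is no time when everyone is free.
There is no common window, so the total is 0 minutes.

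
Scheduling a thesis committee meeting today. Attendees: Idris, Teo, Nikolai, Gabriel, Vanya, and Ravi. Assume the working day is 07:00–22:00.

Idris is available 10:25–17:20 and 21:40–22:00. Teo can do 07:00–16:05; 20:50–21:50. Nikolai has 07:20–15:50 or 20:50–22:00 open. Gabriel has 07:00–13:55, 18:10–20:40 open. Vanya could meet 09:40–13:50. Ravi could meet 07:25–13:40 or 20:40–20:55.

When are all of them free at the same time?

Idris ∩ Teo: 10:25-16:05, 21:40-21:50.
Idris ∩ Teo ∩ Nikolai: 10:25-15:50, 21:40-21:50.
Idris ∩ Teo ∩ Nikolai ∩ Gabriel: 10:25-13:55.
Idris ∩ Teo ∩ Nikolai ∩ Gabriel ∩ Vanya: 10:25-13:50.
Idris ∩ Teo ∩ Nikolai ∩ Gabriel ∩ Vanya ∩ Ravi: 10:25-13:40.

10:25-13:40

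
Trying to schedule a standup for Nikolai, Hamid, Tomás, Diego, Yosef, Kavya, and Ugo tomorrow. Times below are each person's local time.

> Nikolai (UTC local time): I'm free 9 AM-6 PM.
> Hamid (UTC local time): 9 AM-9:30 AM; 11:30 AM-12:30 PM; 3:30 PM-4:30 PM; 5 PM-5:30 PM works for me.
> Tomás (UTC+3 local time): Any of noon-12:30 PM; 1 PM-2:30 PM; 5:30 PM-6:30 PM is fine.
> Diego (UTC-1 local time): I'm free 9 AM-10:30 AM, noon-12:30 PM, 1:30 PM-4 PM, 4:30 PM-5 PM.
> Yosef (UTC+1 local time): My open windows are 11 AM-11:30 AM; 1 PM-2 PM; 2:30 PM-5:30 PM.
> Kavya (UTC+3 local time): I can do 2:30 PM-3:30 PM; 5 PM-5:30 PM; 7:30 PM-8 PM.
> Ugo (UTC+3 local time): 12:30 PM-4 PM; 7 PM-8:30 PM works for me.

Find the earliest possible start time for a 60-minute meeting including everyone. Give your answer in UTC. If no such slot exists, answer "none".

Nikolai in UTC: 09:00-18:00.
Hamid in UTC: 09:00-09:30, 11:30-12:30, 15:30-16:30, 17:00-17:30.
Tomás in UTC: 09:00-09:30, 10:00-11:30, 14:30-15:30 (subtract 3h to convert from UTC+3).
Diego in UTC: 10:00-11:30, 13:00-13:30, 14:30-17:00, 17:30-18:00 (add 1h to convert from UTC-1).
Yosef in UTC: 10:00-10:30, 12:00-13:00, 13:30-16:30 (subtract 1h to convert from UTC+1).
Kavya in UTC: 11:30-12:30, 14:00-14:30, 16:30-17:00 (subtract 3h to convert from UTC+3).
Ugo in UTC: 09:30-13:00, 16:00-17:30 (subtract 3h to convert from UTC+3).
Nikolai ∩ Hamid: 09:00-09:30, 11:30-12:30, 15:30-16:30, 17:00-17:30.
Nikolai ∩ Hamid ∩ Tomás: 09:00-09:30.
Nikolai ∩ Hamid ∩ Tomás ∩ Diego: ∅.
Nikolai ∩ Hamid ∩ Tomás ∩ Diego ∩ Yosef: ∅.
Nikolai ∩ Hamid ∩ Tomás ∩ Diego ∩ Yosef ∩ Kavya: ∅.
Nikolai ∩ Hamid ∩ Tomás ∩ Diego ∩ Yosef ∩ Kavya ∩ Ugo: ∅.
There is no time when everyone is free.
No common window is at least 60 minutes long.

none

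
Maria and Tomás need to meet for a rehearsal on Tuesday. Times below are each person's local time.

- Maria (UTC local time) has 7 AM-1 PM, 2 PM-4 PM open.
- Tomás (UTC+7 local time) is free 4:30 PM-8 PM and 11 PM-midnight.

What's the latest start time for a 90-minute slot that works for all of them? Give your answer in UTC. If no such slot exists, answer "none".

11:30

Maria in UTC: 07:00-13:00, 14:00-16:00.
Tomás in UTC: 09:30-13:00, 16:00-17:00 (subtract 7h to convert from UTC+7).
Maria ∩ Tomás: 09:30-13:00.
So the common availability across everyone is 09:30-13:00.
The last common window of at least 90 minutes is 09:30-13:00; a 90-minute meeting can start as late as 11:30 and still end by 13:00.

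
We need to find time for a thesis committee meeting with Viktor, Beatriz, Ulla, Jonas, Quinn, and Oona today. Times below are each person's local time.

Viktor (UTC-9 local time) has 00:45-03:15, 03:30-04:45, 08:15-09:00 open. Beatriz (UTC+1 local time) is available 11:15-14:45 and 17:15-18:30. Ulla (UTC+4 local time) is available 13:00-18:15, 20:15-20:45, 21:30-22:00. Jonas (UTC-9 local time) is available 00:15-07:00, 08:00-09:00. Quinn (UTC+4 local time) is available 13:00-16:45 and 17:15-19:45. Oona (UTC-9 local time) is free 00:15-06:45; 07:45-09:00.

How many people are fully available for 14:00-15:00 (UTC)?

Viktor in UTC: 09:45-12:15, 12:30-13:45, 17:15-18:00 (add 9h to convert from UTC-9).
Beatriz in UTC: 10:15-13:45, 16:15-17:30 (subtract 1h to convert from UTC+1).
Ulla in UTC: 09:00-14:15, 16:15-16:45, 17:30-18:00 (subtract 4h to convert from UTC+4).
Jonas in UTC: 09:15-16:00, 17:00-18:00 (add 9h to convert from UTC-9).
Quinn in UTC: 09:00-12:45, 13:15-15:45 (subtract 4h to convert from UTC+4).
Oona in UTC: 09:15-15:45, 16:45-18:00 (add 9h to convert from UTC-9).
Jonas, Quinn, and Oona can make the full 14:00-15:00 slot — that's 3.

3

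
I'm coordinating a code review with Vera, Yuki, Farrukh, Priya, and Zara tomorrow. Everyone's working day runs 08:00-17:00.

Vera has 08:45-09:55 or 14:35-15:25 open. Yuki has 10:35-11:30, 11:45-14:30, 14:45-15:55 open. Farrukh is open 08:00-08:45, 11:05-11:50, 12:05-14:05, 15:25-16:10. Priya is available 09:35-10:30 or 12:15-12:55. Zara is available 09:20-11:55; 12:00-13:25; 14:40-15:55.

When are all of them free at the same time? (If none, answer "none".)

none

Vera ∩ Yuki: 14:45-15:25.
Vera ∩ Yuki ∩ Farrukh: ∅.
Vera ∩ Yuki ∩ Farrukh ∩ Priya: ∅.
Vera ∩ Yuki ∩ Farrukh ∩ Priya ∩ Zara: ∅.
There is no time when everyone is free.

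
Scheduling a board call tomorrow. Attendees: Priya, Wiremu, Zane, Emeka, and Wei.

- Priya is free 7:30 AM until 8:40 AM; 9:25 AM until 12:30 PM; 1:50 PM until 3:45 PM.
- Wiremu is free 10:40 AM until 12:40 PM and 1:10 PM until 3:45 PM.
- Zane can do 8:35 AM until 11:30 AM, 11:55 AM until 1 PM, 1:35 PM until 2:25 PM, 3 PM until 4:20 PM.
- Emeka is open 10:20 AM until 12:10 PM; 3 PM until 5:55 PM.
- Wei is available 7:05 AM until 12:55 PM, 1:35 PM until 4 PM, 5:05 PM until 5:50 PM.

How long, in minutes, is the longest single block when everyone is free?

50

Priya ∩ Wiremu: 10:40-12:30, 13:50-15:45.
Priya ∩ Wiremu ∩ Zane: 10:40-11:30, 11:55-12:30, 13:50-14:25, 15:00-15:45.
Priya ∩ Wiremu ∩ Zane ∩ Emeka: 10:40-11:30, 11:55-12:10, 15:00-15:45.
Priya ∩ Wiremu ∩ Zane ∩ Emeka ∩ Wei: 10:40-11:30, 11:55-12:10, 15:00-15:45.
The longest is 10:40-11:30 at 50 minutes.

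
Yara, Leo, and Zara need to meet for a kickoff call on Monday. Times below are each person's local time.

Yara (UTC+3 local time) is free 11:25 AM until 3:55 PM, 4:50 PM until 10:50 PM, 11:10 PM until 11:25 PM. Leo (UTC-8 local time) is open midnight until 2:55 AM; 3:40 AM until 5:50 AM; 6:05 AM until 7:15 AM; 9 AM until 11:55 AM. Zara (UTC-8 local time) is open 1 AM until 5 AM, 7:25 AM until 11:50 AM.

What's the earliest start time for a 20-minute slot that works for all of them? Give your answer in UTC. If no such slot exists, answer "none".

Yara in UTC: 08:25-12:55, 13:50-19:50, 20:10-20:25 (subtract 3h to convert from UTC+3).
Leo in UTC: 08:00-10:55, 11:40-13:50, 14:05-15:15, 17:00-19:55 (add 8h to convert from UTC-8).
Zara in UTC: 09:00-13:00, 15:25-19:50 (add 8h to convert from UTC-8).
Yara ∩ Leo: 08:25-10:55, 11:40-12:55, 14:05-15:15, 17:00-19:50.
Yara ∩ Leo ∩ Zara: 09:00-10:55, 11:40-12:55, 17:00-19:50.
So the common availability across everyone is 09:00-10:55, 11:40-12:55, 17:00-19:50.
The first common window of at least 20 minutes is 09:00-10:55, so the earliest start is 09:00.

09:00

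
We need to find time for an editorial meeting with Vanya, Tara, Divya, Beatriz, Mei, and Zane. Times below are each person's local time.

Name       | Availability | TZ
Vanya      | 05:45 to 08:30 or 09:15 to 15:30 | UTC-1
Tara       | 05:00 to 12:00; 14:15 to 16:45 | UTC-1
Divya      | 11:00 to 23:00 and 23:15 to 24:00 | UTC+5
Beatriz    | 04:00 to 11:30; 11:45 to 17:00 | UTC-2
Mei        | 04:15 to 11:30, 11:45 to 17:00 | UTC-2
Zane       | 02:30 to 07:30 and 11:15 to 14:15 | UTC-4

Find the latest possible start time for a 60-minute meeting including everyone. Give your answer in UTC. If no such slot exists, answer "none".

Vanya in UTC: 06:45-09:30, 10:15-16:30 (add 1h to convert from UTC-1).
Tara in UTC: 06:00-13:00, 15:15-17:45 (add 1h to convert from UTC-1).
Divya in UTC: 06:00-18:00, 18:15-19:00 (subtract 5h to convert from UTC+5).
Beatriz in UTC: 06:00-13:30, 13:45-19:00 (add 2h to convert from UTC-2).
Mei in UTC: 06:15-13:30, 13:45-19:00 (add 2h to convert from UTC-2).
Zane in UTC: 06:30-11:30, 15:15-18:15 (add 4h to convert from UTC-4).
Vanya ∩ Tara: 06:45-09:30, 10:15-13:00, 15:15-16:30.
Vanya ∩ Tara ∩ Divya: 06:45-09:30, 10:15-13:00, 15:15-16:30.
Vanya ∩ Tara ∩ Divya ∩ Beatriz: 06:45-09:30, 10:15-13:00, 15:15-16:30.
Vanya ∩ Tara ∩ Divya ∩ Beatriz ∩ Mei: 06:45-09:30, 10:15-13:00, 15:15-16:30.
Vanya ∩ Tara ∩ Divya ∩ Beatriz ∩ Mei ∩ Zane: 06:45-09:30, 10:15-11:30, 15:15-16:30.
Those are the intersection windows.
The last common window of at least 60 minutes is 15:15-16:30; a 60-minute meeting can start as late as 15:30 and still end by 16:30.

15:30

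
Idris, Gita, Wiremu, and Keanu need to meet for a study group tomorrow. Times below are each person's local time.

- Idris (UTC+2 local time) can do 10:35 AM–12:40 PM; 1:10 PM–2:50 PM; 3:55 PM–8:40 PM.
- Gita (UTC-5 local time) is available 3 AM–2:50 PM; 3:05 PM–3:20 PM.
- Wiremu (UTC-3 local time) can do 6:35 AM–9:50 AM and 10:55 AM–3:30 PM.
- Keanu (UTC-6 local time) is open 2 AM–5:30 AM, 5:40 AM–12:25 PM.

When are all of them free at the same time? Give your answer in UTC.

Idris in UTC: 08:35-10:40, 11:10-12:50, 13:55-18:40 (subtract 2h to convert from UTC+2).
Gita in UTC: 08:00-19:50, 20:05-20:20 (add 5h to convert from UTC-5).
Wiremu in UTC: 09:35-12:50, 13:55-18:30 (add 3h to convert from UTC-3).
Keanu in UTC: 08:00-11:30, 11:40-18:25 (add 6h to convert from UTC-6).
Idris ∩ Gita: 08:35-10:40, 11:10-12:50, 13:55-18:40.
Idris ∩ Gita ∩ Wiremu: 09:35-10:40, 11:10-12:50, 13:55-18:30.
Idris ∩ Gita ∩ Wiremu ∩ Keanu: 09:35-10:40, 11:10-11:30, 11:40-12:50, 13:55-18:25.
So the common availability across everyone is 09:35-10:40, 11:10-11:30, 11:40-12:50, 13:55-18:25.

09:35-10:40, 11:10-11:30, 11:40-12:50, 13:55-18:25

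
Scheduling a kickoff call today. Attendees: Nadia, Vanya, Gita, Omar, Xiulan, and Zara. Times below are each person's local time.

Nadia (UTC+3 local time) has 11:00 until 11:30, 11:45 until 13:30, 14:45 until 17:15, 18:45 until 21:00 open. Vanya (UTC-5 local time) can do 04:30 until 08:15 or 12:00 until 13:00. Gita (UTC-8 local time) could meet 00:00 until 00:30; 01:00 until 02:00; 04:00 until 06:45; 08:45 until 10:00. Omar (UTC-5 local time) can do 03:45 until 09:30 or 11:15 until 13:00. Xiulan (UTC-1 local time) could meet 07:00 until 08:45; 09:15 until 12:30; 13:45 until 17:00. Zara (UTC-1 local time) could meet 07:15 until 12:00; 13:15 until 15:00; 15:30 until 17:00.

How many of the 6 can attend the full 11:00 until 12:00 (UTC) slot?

Nadia in UTC: 08:00-08:30, 08:45-10:30, 11:45-14:15, 15:45-18:00 (subtract 3h to convert from UTC+3).
Vanya in UTC: 09:30-13:15, 17:00-18:00 (add 5h to convert from UTC-5).
Gita in UTC: 08:00-08:30, 09:00-10:00, 12:00-14:45, 16:45-18:00 (add 8h to convert from UTC-8).
Omar in UTC: 08:45-14:30, 16:15-18:00 (add 5h to convert from UTC-5).
Xiulan in UTC: 08:00-09:45, 10:15-13:30, 14:45-18:00 (add 1h to convert from UTC-1).
Zara in UTC: 08:15-13:00, 14:15-16:00, 16:30-18:00 (add 1h to convert from UTC-1).
Vanya, Omar, Xiulan, and Zara can make the full 11:00-12:00 slot — that's 4.

4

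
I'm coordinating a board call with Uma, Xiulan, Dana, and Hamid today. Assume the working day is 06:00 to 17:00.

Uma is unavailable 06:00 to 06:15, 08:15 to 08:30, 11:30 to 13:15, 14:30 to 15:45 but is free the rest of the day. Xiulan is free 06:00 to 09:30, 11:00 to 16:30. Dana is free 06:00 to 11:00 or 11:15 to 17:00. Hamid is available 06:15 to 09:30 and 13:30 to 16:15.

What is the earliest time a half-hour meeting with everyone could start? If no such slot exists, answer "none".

Uma free: 06:15-08:15, 08:30-11:30, 13:15-14:30, 15:45-17:00 (invert busy blocks within the working day).
Xiulan free: 06:00-09:30, 11:00-16:30.
Dana free: 06:00-11:00, 11:15-17:00.
Hamid free: 06:15-09:30, 13:30-16:15.
Uma ∩ Xiulan: 06:15-08:15, 08:30-09:30, 11:00-11:30, 13:15-14:30, 15:45-16:30.
Uma ∩ Xiulan ∩ Dana: 06:15-08:15, 08:30-09:30, 11:15-11:30, 13:15-14:30, 15:45-16:30.
Uma ∩ Xiulan ∩ Dana ∩ Hamid: 06:15-08:15, 08:30-09:30, 13:30-14:30, 15:45-16:15.
The first common window of at least 30 minutes is 06:15-08:15, so the earliest start is 06:15.

06:15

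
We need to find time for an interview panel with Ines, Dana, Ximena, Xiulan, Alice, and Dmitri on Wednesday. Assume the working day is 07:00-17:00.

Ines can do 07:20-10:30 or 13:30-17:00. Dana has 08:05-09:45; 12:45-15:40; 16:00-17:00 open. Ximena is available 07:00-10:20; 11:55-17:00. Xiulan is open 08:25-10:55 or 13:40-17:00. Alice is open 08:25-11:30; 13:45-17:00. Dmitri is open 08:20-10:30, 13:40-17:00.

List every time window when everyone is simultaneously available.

08:25-09:45, 13:45-15:40, 16:00-17:00

Ines ∩ Dana: 08:05-09:45, 13:30-15:40, 16:00-17:00.
Ines ∩ Dana ∩ Ximena: 08:05-09:45, 13:30-15:40, 16:00-17:00.
Ines ∩ Dana ∩ Ximena ∩ Xiulan: 08:25-09:45, 13:40-15:40, 16:00-17:00.
Ines ∩ Dana ∩ Ximena ∩ Xiulan ∩ Alice: 08:25-09:45, 13:45-15:40, 16:00-17:00.
Ines ∩ Dana ∩ Ximena ∩ Xiulan ∩ Alice ∩ Dmitri: 08:25-09:45, 13:45-15:40, 16:00-17:00.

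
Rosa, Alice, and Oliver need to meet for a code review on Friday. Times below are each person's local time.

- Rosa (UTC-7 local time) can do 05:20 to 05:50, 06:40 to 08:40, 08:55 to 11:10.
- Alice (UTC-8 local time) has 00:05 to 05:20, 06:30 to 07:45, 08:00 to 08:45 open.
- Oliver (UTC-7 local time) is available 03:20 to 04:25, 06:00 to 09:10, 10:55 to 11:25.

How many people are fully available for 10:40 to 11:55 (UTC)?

Rosa in UTC: 12:20-12:50, 13:40-15:40, 15:55-18:10 (add 7h to convert from UTC-7).
Alice in UTC: 08:05-13:20, 14:30-15:45, 16:00-16:45 (add 8h to convert from UTC-8).
Oliver in UTC: 10:20-11:25, 13:00-16:10, 17:55-18:25 (add 7h to convert from UTC-7).
Alice can make the full 10:40-11:55 slot — that's 1.

1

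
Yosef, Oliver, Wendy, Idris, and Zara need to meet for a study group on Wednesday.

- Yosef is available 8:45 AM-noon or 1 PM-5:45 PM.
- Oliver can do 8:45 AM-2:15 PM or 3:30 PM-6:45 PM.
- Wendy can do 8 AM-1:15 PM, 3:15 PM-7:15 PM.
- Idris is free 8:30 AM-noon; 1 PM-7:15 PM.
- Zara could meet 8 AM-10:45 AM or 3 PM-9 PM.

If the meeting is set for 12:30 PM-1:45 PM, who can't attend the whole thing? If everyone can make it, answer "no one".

Yosef: not fully free for 12:30-13:45. Oliver: free for 12:30-13:45. Wendy: not fully free for 12:30-13:45. Idris: not fully free for 12:30-13:45. Zara: not fully free for 12:30-13:45.

Idris, Wendy, Yosef, Zara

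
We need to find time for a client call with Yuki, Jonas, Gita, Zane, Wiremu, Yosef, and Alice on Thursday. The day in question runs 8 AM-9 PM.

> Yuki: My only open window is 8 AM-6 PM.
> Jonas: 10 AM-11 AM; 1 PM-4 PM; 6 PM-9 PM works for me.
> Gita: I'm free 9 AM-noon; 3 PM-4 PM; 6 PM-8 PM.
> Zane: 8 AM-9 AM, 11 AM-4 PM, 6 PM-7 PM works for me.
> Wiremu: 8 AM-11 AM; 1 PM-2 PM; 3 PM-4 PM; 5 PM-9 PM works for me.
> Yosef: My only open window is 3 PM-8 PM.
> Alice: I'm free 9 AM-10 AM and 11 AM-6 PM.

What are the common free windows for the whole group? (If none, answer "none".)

15:00-16:00

Yuki ∩ Jonas: 10:00-11:00, 13:00-16:00.
Yuki ∩ Jonas ∩ Gita: 10:00-11:00, 15:00-16:00.
Yuki ∩ Jonas ∩ Gita ∩ Zane: 15:00-16:00.
Yuki ∩ Jonas ∩ Gita ∩ Zane ∩ Wiremu: 15:00-16:00.
Yuki ∩ Jonas ∩ Gita ∩ Zane ∩ Wiremu ∩ Yosef: 15:00-16:00.
Yuki ∩ Jonas ∩ Gita ∩ Zane ∩ Wiremu ∩ Yosef ∩ Alice: 15:00-16:00.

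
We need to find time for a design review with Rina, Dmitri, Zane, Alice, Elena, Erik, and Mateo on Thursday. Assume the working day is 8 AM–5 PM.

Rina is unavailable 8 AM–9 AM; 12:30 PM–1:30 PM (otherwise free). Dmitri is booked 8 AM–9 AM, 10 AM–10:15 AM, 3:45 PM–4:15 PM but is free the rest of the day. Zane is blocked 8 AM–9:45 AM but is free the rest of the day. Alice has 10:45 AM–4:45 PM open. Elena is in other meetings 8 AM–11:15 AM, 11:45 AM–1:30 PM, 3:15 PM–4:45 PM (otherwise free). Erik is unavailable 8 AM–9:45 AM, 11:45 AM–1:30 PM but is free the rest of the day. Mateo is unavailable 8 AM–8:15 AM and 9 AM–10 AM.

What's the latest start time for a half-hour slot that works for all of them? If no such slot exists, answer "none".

14:45

Rina free: 09:00-12:30, 13:30-17:00 (invert busy blocks within the working day).
Dmitri free: 09:00-10:00, 10:15-15:45, 16:15-17:00 (invert busy blocks within the working day).
Zane free: 09:45-17:00 (invert busy blocks within the working day).
Alice free: 10:45-16:45.
Elena free: 11:15-11:45, 13:30-15:15, 16:45-17:00 (invert busy blocks within the working day).
Erik free: 09:45-11:45, 13:30-17:00 (invert busy blocks within the working day).
Mateo free: 08:15-09:00, 10:00-17:00 (invert busy blocks within the working day).
Rina ∩ Dmitri: 09:00-10:00, 10:15-12:30, 13:30-15:45, 16:15-17:00.
Rina ∩ Dmitri ∩ Zane: 09:45-10:00, 10:15-12:30, 13:30-15:45, 16:15-17:00.
Rina ∩ Dmitri ∩ Zane ∩ Alice: 10:45-12:30, 13:30-15:45, 16:15-16:45.
Rina ∩ Dmitri ∩ Zane ∩ Alice ∩ Elena: 11:15-11:45, 13:30-15:15.
Rina ∩ Dmitri ∩ Zane ∩ Alice ∩ Elena ∩ Erik: 11:15-11:45, 13:30-15:15.
Rina ∩ Dmitri ∩ Zane ∩ Alice ∩ Elena ∩ Erik ∩ Mateo: 11:15-11:45, 13:30-15:15.
The last common window of at least 30 minutes is 13:30-15:15; a 30-minute meeting can start as late as 14:45 and still end by 15:15.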